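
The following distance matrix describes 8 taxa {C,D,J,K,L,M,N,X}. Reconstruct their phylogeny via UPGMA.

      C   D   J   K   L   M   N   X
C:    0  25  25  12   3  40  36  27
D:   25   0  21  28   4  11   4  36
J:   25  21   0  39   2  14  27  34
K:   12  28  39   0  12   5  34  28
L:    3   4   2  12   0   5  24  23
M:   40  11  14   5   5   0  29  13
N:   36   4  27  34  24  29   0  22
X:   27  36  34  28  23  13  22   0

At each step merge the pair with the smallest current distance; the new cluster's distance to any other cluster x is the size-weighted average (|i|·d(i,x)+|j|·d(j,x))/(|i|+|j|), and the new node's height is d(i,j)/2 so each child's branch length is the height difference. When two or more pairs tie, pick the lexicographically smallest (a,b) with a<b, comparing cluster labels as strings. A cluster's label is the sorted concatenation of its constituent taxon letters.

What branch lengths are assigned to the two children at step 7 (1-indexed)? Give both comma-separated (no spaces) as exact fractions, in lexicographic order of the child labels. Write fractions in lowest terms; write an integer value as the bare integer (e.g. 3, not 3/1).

157/140,183/14

1. join J+L (d=2) ⇒ JL; edges |J|=1, |L|=1
  updated: d(C,JL)=14, d(D,JL)=25/2, d(JL,K)=51/2, d(JL,M)=19/2, d(JL,N)=51/2, d(JL,X)=57/2
2. join D+N (d=4) ⇒ DN; edges |D|=2, |N|=2
  updated: d(C,DN)=61/2, d(DN,JL)=19, d(DN,K)=31, d(DN,M)=20, d(DN,X)=29
3. join K+M (d=5) ⇒ KM; edges |K|=5/2, |M|=5/2
  updated: d(C,KM)=26, d(DN,KM)=51/2, d(JL,KM)=35/2, d(KM,X)=41/2
4. join C+JL (d=14) ⇒ CJL; edges |C|=7, |JL|=6
  updated: d(CJL,DN)=137/6, d(CJL,KM)=61/3, d(CJL,X)=28
5. join CJL+KM (d=61/3) ⇒ CJKLM; edges |CJL|=19/6, |KM|=23/3
  updated: d(CJKLM,DN)=239/10, d(CJKLM,X)=25
6. join CJKLM+DN (d=239/10) ⇒ CDJKLMN; edges |CJKLM|=107/60, |DN|=199/20
  updated: d(CDJKLMN,X)=183/7
7. join CDJKLMN+X (d=183/7) ⇒ CDJKLMNX; edges |CDJKLMN|=157/140, |X|=183/14
final tree: ((((C:7,(J:1,L:1):6):19/6,(K:5/2,M:5/2):23/3):107/60,(D:2,N:2):199/20):157/140,X:183/14)
total length: 25519/420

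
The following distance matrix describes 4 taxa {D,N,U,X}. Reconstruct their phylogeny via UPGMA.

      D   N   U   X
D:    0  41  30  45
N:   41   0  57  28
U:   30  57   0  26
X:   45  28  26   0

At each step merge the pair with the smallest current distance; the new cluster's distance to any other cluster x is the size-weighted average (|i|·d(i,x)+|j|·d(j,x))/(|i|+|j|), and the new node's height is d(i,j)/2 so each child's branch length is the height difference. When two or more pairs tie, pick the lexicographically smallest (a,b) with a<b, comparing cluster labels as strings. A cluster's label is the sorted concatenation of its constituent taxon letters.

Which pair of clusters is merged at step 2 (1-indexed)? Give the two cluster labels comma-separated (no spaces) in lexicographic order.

D,UX

1. join U+X (d=26) ⇒ UX; edges |U|=13, |X|=13
  updated: d(D,UX)=75/2, d(N,UX)=85/2
2. join D+UX (d=75/2) ⇒ DUX; edges |D|=75/4, |UX|=23/4
  updated: d(DUX,N)=42
3. join DUX+N (d=42) ⇒ DNUX; edges |DUX|=9/4, |N|=21
final tree: ((D:75/4,(U:13,X:13):23/4):9/4,N:21)
total length: 295/4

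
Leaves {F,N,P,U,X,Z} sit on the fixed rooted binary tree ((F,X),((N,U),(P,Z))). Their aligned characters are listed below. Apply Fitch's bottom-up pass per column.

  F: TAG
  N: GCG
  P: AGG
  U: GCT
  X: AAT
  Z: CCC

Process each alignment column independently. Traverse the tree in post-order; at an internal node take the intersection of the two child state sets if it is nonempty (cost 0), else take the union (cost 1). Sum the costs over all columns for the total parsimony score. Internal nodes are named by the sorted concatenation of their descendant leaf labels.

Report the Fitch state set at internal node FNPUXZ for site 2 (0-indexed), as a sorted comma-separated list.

site 0, node FX: F={T} ∪ X={A} → {A,T} (+1)
site 0, node NU: N={G} ∩ U={G} → {G} (+0)
site 0, node PZ: P={A} ∪ Z={C} → {A,C} (+1)
site 0, node NPUZ: NU={G} ∪ PZ={A,C} → {A,C,G} (+1)
site 0, node FNPUXZ: FX={A,T} ∩ NPUZ={A,C,G} → {A} (+0)
site 1, node FX: F={A} ∩ X={A} → {A} (+0)
site 1, node NU: N={C} ∩ U={C} → {C} (+0)
site 1, node PZ: P={G} ∪ Z={C} → {C,G} (+1)
site 1, node NPUZ: NU={C} ∩ PZ={C,G} → {C} (+0)
site 1, node FNPUXZ: FX={A} ∪ NPUZ={C} → {A,C} (+1)
site 2, node FX: F={G} ∪ X={T} → {G,T} (+1)
site 2, node NU: N={G} ∪ U={T} → {G,T} (+1)
site 2, node PZ: P={G} ∪ Z={C} → {C,G} (+1)
site 2, node NPUZ: NU={G,T} ∩ PZ={C,G} → {G} (+0)
site 2, node FNPUXZ: FX={G,T} ∩ NPUZ={G} → {G} (+0)
per-site changes: [3, 2, 3]; total = 8

G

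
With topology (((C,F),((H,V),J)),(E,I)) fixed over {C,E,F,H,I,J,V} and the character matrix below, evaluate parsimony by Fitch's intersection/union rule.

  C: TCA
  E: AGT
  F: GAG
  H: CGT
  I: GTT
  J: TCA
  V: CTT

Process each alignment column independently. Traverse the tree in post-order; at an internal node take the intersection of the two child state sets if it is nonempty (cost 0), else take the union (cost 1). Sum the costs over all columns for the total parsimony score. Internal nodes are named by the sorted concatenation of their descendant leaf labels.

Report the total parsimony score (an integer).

12

site 0, node CF: C={T} ∪ F={G} → {G,T} (+1)
site 0, node HV: H={C} ∩ V={C} → {C} (+0)
site 0, node HJV: HV={C} ∪ J={T} → {C,T} (+1)
site 0, node CFHJV: CF={G,T} ∩ HJV={C,T} → {T} (+0)
site 0, node EI: E={A} ∪ I={G} → {A,G} (+1)
site 0, node CEFHIJV: CFHJV={T} ∪ EI={A,G} → {A,G,T} (+1)
site 1, node CF: C={C} ∪ F={A} → {A,C} (+1)
site 1, node HV: H={G} ∪ V={T} → {G,T} (+1)
site 1, node HJV: HV={G,T} ∪ J={C} → {C,G,T} (+1)
site 1, node CFHJV: CF={A,C} ∩ HJV={C,G,T} → {C} (+0)
site 1, node EI: E={G} ∪ I={T} → {G,T} (+1)
site 1, node CEFHIJV: CFHJV={C} ∪ EI={G,T} → {C,G,T} (+1)
site 2, node CF: C={A} ∪ F={G} → {A,G} (+1)
site 2, node HV: H={T} ∩ V={T} → {T} (+0)
site 2, node HJV: HV={T} ∪ J={A} → {A,T} (+1)
site 2, node CFHJV: CF={A,G} ∩ HJV={A,T} → {A} (+0)
site 2, node EI: E={T} ∩ I={T} → {T} (+0)
site 2, node CEFHIJV: CFHJV={A} ∪ EI={T} → {A,T} (+1)
per-site changes: [4, 5, 3]; total = 12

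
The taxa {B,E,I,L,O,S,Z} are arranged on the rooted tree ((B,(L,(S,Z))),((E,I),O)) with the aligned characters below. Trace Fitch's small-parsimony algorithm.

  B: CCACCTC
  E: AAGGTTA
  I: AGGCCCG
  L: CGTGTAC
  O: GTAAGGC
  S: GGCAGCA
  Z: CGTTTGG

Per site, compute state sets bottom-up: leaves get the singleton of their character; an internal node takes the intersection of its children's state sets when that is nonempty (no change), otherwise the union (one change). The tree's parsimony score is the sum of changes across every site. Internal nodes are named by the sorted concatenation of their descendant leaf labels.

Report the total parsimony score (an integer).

27

[col 0] SZ: children S:{G}, Z:{C} ∪→ {C,G}; cost 1
[col 0] LSZ: children L:{C}, SZ:{C,G} ∩→ {C}; cost 0
[col 0] BLSZ: children B:{C}, LSZ:{C} ∩→ {C}; cost 0
[col 0] EI: children E:{A}, I:{A} ∩→ {A}; cost 0
[col 0] EIO: children EI:{A}, O:{G} ∪→ {A,G}; cost 1
[col 0] BEILOSZ: children BLSZ:{C}, EIO:{A,G} ∪→ {A,C,G}; cost 1
[col 1] SZ: children S:{G}, Z:{G} ∩→ {G}; cost 0
[col 1] LSZ: children L:{G}, SZ:{G} ∩→ {G}; cost 0
[col 1] BLSZ: children B:{C}, LSZ:{G} ∪→ {C,G}; cost 1
[col 1] EI: children E:{A}, I:{G} ∪→ {A,G}; cost 1
[col 1] EIO: children EI:{A,G}, O:{T} ∪→ {A,G,T}; cost 1
[col 1] BEILOSZ: children BLSZ:{C,G}, EIO:{A,G,T} ∩→ {G}; cost 0
[col 2] SZ: children S:{C}, Z:{T} ∪→ {C,T}; cost 1
[col 2] LSZ: children L:{T}, SZ:{C,T} ∩→ {T}; cost 0
[col 2] BLSZ: children B:{A}, LSZ:{T} ∪→ {A,T}; cost 1
[col 2] EI: children E:{G}, I:{G} ∩→ {G}; cost 0
[col 2] EIO: children EI:{G}, O:{A} ∪→ {A,G}; cost 1
[col 2] BEILOSZ: children BLSZ:{A,T}, EIO:{A,G} ∩→ {A}; cost 0
[col 3] SZ: children S:{A}, Z:{T} ∪→ {A,T}; cost 1
[col 3] LSZ: children L:{G}, SZ:{A,T} ∪→ {A,G,T}; cost 1
[col 3] BLSZ: children B:{C}, LSZ:{A,G,T} ∪→ {A,C,G,T}; cost 1
[col 3] EI: children E:{G}, I:{C} ∪→ {C,G}; cost 1
[col 3] EIO: children EI:{C,G}, O:{A} ∪→ {A,C,G}; cost 1
[col 3] BEILOSZ: children BLSZ:{A,C,G,T}, EIO:{A,C,G} ∩→ {A,C,G}; cost 0
[col 4] SZ: children S:{G}, Z:{T} ∪→ {G,T}; cost 1
[col 4] LSZ: children L:{T}, SZ:{G,T} ∩→ {T}; cost 0
[col 4] BLSZ: children B:{C}, LSZ:{T} ∪→ {C,T}; cost 1
[col 4] EI: children E:{T}, I:{C} ∪→ {C,T}; cost 1
[col 4] EIO: children EI:{C,T}, O:{G} ∪→ {C,G,T}; cost 1
[col 4] BEILOSZ: children BLSZ:{C,T}, EIO:{C,G,T} ∩→ {C,T}; cost 0
[col 5] SZ: children S:{C}, Z:{G} ∪→ {C,G}; cost 1
[col 5] LSZ: children L:{A}, SZ:{C,G} ∪→ {A,C,G}; cost 1
[col 5] BLSZ: children B:{T}, LSZ:{A,C,G} ∪→ {A,C,G,T}; cost 1
[col 5] EI: children E:{T}, I:{C} ∪→ {C,T}; cost 1
[col 5] EIO: children EI:{C,T}, O:{G} ∪→ {C,G,T}; cost 1
[col 5] BEILOSZ: children BLSZ:{A,C,G,T}, EIO:{C,G,T} ∩→ {C,G,T}; cost 0
[col 6] SZ: children S:{A}, Z:{G} ∪→ {A,G}; cost 1
[col 6] LSZ: children L:{C}, SZ:{A,G} ∪→ {A,C,G}; cost 1
[col 6] BLSZ: children B:{C}, LSZ:{A,C,G} ∩→ {C}; cost 0
[col 6] EI: children E:{A}, I:{G} ∪→ {A,G}; cost 1
[col 6] EIO: children EI:{A,G}, O:{C} ∪→ {A,C,G}; cost 1
[col 6] BEILOSZ: children BLSZ:{C}, EIO:{A,C,G} ∩→ {C}; cost 0
per-site changes: [3, 3, 3, 5, 4, 5, 4]; total = 27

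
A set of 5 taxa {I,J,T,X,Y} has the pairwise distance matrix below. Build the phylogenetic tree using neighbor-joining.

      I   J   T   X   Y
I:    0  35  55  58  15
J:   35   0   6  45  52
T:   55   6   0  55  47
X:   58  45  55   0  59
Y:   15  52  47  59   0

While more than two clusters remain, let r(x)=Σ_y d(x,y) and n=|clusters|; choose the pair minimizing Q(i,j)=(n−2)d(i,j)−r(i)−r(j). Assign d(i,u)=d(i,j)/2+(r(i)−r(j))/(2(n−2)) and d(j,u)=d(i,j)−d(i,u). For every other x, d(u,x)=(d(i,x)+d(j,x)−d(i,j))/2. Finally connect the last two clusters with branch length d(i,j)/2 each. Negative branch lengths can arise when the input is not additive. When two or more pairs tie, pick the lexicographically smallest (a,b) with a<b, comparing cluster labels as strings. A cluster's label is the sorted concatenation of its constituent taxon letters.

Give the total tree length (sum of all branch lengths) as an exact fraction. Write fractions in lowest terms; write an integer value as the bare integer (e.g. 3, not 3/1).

1. join I+Y (d=15, Q=-291) ⇒ IY; edges |I|=35/6, |Y|=55/6
  updated: d(IY,J)=36, d(IY,T)=87/2, d(IY,X)=51
2. join IY+X (d=51, Q=-359/2) ⇒ IXY; edges |IY|=163/8, |X|=245/8
  updated: d(IXY,J)=15, d(IXY,T)=95/4
3. join IXY+J (d=15, Q=-179/4) ⇒ IJXY; edges |IXY|=131/8, |J|=-11/8
  updated: d(IJXY,T)=59/8
4. join IJXY+T (d=59/8) ⇒ IJTXY; edges |IJXY|=59/16, |T|=59/16
final tree: ((((I:35/6,Y:55/6):163/8,X:245/8):131/8,J:-11/8):59/16,T:59/16)
total length: 707/8

707/8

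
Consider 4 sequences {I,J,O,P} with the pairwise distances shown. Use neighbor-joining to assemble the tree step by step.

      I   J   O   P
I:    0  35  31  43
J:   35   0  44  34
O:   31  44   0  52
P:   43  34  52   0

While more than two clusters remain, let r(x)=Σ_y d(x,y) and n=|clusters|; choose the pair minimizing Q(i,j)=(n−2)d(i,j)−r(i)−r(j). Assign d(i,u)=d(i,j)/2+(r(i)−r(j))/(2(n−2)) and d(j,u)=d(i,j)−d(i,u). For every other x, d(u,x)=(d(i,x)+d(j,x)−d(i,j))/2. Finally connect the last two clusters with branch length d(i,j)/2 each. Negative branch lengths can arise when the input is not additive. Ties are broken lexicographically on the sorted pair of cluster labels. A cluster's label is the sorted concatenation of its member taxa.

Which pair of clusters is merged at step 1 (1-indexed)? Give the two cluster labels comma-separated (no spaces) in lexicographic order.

I,O

step 1: merge (I,O) at d=31, Q=-174; branch lengths I→11, O→20; new cluster IO
  updated: d(IO,J)=24, d(IO,P)=32
step 2: merge (IO,J) at d=24, Q=-90; branch lengths IO→11, J→13; new cluster IJO
  updated: d(IJO,P)=21
step 3: merge (IJO,P) at d=21; branch lengths IJO→21/2, P→21/2; new cluster IJOP
final tree: (((I:11,O:20):11,J:13):21/2,P:21/2)
total length: 76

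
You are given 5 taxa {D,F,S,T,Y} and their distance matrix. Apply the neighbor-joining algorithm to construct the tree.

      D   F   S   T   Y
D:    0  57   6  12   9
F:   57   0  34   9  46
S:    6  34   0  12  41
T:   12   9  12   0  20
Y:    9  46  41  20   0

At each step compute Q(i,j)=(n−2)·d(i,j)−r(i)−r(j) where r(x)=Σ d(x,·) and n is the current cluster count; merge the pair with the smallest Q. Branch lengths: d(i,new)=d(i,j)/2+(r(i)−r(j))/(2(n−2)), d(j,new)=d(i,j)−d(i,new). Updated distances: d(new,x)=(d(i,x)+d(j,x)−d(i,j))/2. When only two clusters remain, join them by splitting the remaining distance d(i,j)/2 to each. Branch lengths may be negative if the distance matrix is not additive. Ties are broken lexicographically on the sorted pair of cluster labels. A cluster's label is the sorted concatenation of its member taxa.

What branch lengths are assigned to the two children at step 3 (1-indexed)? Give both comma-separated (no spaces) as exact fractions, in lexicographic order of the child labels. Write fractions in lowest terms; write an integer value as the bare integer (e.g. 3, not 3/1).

97/8,151/8

1. join D+Y (d=9, Q=-173) ⇒ DY; edges |D|=-5/6, |Y|=59/6
  updated: d(DY,F)=47, d(DY,S)=19, d(DY,T)=23/2
2. join DY+S (d=19, Q=-209/2) ⇒ DSY; edges |DY|=101/8, |S|=51/8
  updated: d(DSY,F)=31, d(DSY,T)=9/4
3. join DSY+F (d=31, Q=-169/4) ⇒ DFSY; edges |DSY|=97/8, |F|=151/8
  updated: d(DFSY,T)=-79/8
4. join DFSY+T (d=-79/8) ⇒ DFSTY; edges |DFSY|=-79/16, |T|=-79/16
final tree: ((((D:-5/6,Y:59/6):101/8,S:51/8):97/8,F:151/8):-79/16,T:-79/16)
total length: 393/8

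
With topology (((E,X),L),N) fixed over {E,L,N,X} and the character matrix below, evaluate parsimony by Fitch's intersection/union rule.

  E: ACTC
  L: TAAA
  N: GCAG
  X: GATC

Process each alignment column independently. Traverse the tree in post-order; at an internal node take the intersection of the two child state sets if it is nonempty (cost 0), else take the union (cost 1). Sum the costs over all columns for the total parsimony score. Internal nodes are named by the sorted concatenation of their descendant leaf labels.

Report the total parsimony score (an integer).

7

EX@0: {A} ∪ {G} = {A,G} (union, +1)
ELX@0: {A,G} ∪ {T} = {A,G,T} (union, +1)
ELNX@0: {A,G,T} ∩ {G} = {G} (intersection, +0)
EX@1: {C} ∪ {A} = {A,C} (union, +1)
ELX@1: {A,C} ∩ {A} = {A} (intersection, +0)
ELNX@1: {A} ∪ {C} = {A,C} (union, +1)
EX@2: {T} ∩ {T} = {T} (intersection, +0)
ELX@2: {T} ∪ {A} = {A,T} (union, +1)
ELNX@2: {A,T} ∩ {A} = {A} (intersection, +0)
EX@3: {C} ∩ {C} = {C} (intersection, +0)
ELX@3: {C} ∪ {A} = {A,C} (union, +1)
ELNX@3: {A,C} ∪ {G} = {A,C,G} (union, +1)
per-site changes: [2, 2, 1, 2]; total = 7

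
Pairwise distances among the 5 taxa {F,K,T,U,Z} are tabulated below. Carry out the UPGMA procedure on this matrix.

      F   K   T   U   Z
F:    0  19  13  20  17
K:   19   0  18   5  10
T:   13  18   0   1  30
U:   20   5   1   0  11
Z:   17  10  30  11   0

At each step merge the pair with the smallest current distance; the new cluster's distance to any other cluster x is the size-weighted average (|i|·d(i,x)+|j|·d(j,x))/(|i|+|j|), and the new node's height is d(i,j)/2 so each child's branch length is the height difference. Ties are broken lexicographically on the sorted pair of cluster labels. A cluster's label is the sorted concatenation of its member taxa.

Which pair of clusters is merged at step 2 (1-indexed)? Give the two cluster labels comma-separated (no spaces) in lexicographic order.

K,Z

step 1: merge (T,U) at d=1; branch lengths T→1/2, U→1/2; new cluster TU
  updated: d(F,TU)=33/2, d(K,TU)=23/2, d(TU,Z)=41/2
step 2: merge (K,Z) at d=10; branch lengths K→5, Z→5; new cluster KZ
  updated: d(F,KZ)=18, d(KZ,TU)=16
step 3: merge (KZ,TU) at d=16; branch lengths KZ→3, TU→15/2; new cluster KTUZ
  updated: d(F,KTUZ)=69/4
step 4: merge (F,KTUZ) at d=69/4; branch lengths F→69/8, KTUZ→5/8; new cluster FKTUZ
final tree: (F:69/8,((K:5,Z:5):3,(T:1/2,U:1/2):15/2):5/8)
total length: 123/4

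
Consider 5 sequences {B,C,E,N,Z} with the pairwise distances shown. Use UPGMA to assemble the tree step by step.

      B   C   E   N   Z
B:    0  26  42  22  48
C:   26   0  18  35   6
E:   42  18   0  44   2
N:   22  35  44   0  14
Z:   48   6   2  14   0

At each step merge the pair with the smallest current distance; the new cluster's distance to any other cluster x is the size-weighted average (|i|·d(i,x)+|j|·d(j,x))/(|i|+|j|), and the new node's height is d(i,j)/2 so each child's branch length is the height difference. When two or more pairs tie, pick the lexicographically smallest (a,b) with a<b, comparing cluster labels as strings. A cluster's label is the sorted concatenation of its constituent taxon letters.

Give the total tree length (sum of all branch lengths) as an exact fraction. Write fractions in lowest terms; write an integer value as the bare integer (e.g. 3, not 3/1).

1. join E+Z (d=2) ⇒ EZ; edges |E|=1, |Z|=1
  updated: d(B,EZ)=45, d(C,EZ)=12, d(EZ,N)=29
2. join C+EZ (d=12) ⇒ CEZ; edges |C|=6, |EZ|=5
  updated: d(B,CEZ)=116/3, d(CEZ,N)=31
3. join B+N (d=22) ⇒ BN; edges |B|=11, |N|=11
  updated: d(BN,CEZ)=209/6
4. join BN+CEZ (d=209/6) ⇒ BCENZ; edges |BN|=77/12, |CEZ|=137/12
final tree: ((B:11,N:11):77/12,(C:6,(E:1,Z:1):5):137/12)
total length: 317/6

317/6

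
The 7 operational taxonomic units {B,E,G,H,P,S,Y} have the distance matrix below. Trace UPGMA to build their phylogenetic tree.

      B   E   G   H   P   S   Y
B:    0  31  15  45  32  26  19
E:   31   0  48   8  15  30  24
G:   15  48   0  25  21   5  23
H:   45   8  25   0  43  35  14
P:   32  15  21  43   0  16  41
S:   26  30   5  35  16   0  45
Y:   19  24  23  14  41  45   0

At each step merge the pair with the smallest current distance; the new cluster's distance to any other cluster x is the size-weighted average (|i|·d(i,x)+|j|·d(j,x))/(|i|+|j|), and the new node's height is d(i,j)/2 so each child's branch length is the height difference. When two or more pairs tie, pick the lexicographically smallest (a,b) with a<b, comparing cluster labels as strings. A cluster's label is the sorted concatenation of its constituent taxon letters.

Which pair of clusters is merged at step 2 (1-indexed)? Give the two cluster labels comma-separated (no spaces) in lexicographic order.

E,H

iteration 1: select G,S (d=5); attach at lengths (5/2, 5/2); label the merged cluster GS
  updated: d(B,GS)=41/2, d(E,GS)=39, d(GS,H)=30, d(GS,P)=37/2, d(GS,Y)=34
iteration 2: select E,H (d=8); attach at lengths (4, 4); label the merged cluster EH
  updated: d(B,EH)=38, d(EH,GS)=69/2, d(EH,P)=29, d(EH,Y)=19
iteration 3: select GS,P (d=37/2); attach at lengths (27/4, 37/4); label the merged cluster GPS
  updated: d(B,GPS)=73/3, d(EH,GPS)=98/3, d(GPS,Y)=109/3
iteration 4: select B,Y (d=19); attach at lengths (19/2, 19/2); label the merged cluster BY
  updated: d(BY,EH)=57/2, d(BY,GPS)=91/3
iteration 5: select BY,EH (d=57/2); attach at lengths (19/4, 41/4); label the merged cluster BEHY
  updated: d(BEHY,GPS)=63/2
iteration 6: select BEHY,GPS (d=63/2); attach at lengths (3/2, 13/2); label the merged cluster BEGHPSY
final tree: (((B:19/2,Y:19/2):19/4,(E:4,H:4):41/4):3/2,((G:5/2,S:5/2):27/4,P:37/4):13/2)
total length: 71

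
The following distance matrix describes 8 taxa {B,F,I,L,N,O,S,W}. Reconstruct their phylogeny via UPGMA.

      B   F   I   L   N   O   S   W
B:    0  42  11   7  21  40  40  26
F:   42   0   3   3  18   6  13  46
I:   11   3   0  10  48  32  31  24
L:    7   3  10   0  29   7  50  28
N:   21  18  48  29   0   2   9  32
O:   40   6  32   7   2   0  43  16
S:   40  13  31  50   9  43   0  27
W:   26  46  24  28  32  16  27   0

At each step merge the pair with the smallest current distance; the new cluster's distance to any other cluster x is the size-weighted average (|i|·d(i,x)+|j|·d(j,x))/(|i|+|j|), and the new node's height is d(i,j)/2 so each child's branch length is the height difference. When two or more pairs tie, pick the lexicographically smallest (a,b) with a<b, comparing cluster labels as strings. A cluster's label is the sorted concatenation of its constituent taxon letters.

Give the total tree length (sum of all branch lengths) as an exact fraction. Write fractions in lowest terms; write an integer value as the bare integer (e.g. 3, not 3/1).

1. join N+O (d=2) ⇒ NO; edges |N|=1, |O|=1
  updated: d(B,NO)=61/2, d(F,NO)=12, d(I,NO)=40, d(L,NO)=18, d(NO,S)=26, d(NO,W)=24
2. join F+I (d=3) ⇒ FI; edges |F|=3/2, |I|=3/2
  updated: d(B,FI)=53/2, d(FI,L)=13/2, d(FI,NO)=26, d(FI,S)=22, d(FI,W)=35
3. join FI+L (d=13/2) ⇒ FIL; edges |FI|=7/4, |L|=13/4
  updated: d(B,FIL)=20, d(FIL,NO)=70/3, d(FIL,S)=94/3, d(FIL,W)=98/3
4. join B+FIL (d=20) ⇒ BFIL; edges |B|=10, |FIL|=27/4
  updated: d(BFIL,NO)=201/8, d(BFIL,S)=67/2, d(BFIL,W)=31
5. join NO+W (d=24) ⇒ NOW; edges |NO|=11, |W|=12
  updated: d(BFIL,NOW)=325/12, d(NOW,S)=79/3
6. join NOW+S (d=79/3) ⇒ NOSW; edges |NOW|=7/6, |S|=79/6
  updated: d(BFIL,NOSW)=459/16
7. join BFIL+NOSW (d=459/16) ⇒ BFILNOSW; edges |BFIL|=139/32, |NOSW|=113/96
final tree: ((B:10,((F:3/2,I:3/2):7/4,L:13/4):27/4):139/32,(((N:1,O:1):11,W:12):7/6,S:79/6):113/96)
total length: 3341/48

3341/48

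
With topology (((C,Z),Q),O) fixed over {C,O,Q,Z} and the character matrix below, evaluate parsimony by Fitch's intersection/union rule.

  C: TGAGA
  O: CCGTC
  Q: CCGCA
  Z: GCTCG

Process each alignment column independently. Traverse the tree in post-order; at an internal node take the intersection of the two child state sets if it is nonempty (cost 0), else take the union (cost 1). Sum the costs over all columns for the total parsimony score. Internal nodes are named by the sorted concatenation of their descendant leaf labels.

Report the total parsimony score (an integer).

9

[col 0] CZ: children C:{T}, Z:{G} ∪→ {G,T}; cost 1
[col 0] CQZ: children CZ:{G,T}, Q:{C} ∪→ {C,G,T}; cost 1
[col 0] COQZ: children CQZ:{C,G,T}, O:{C} ∩→ {C}; cost 0
[col 1] CZ: children C:{G}, Z:{C} ∪→ {C,G}; cost 1
[col 1] CQZ: children CZ:{C,G}, Q:{C} ∩→ {C}; cost 0
[col 1] COQZ: children CQZ:{C}, O:{C} ∩→ {C}; cost 0
[col 2] CZ: children C:{A}, Z:{T} ∪→ {A,T}; cost 1
[col 2] CQZ: children CZ:{A,T}, Q:{G} ∪→ {A,G,T}; cost 1
[col 2] COQZ: children CQZ:{A,G,T}, O:{G} ∩→ {G}; cost 0
[col 3] CZ: children C:{G}, Z:{C} ∪→ {C,G}; cost 1
[col 3] CQZ: children CZ:{C,G}, Q:{C} ∩→ {C}; cost 0
[col 3] COQZ: children CQZ:{C}, O:{T} ∪→ {C,T}; cost 1
[col 4] CZ: children C:{A}, Z:{G} ∪→ {A,G}; cost 1
[col 4] CQZ: children CZ:{A,G}, Q:{A} ∩→ {A}; cost 0
[col 4] COQZ: children CQZ:{A}, O:{C} ∪→ {A,C}; cost 1
per-site changes: [2, 1, 2, 2, 2]; total = 9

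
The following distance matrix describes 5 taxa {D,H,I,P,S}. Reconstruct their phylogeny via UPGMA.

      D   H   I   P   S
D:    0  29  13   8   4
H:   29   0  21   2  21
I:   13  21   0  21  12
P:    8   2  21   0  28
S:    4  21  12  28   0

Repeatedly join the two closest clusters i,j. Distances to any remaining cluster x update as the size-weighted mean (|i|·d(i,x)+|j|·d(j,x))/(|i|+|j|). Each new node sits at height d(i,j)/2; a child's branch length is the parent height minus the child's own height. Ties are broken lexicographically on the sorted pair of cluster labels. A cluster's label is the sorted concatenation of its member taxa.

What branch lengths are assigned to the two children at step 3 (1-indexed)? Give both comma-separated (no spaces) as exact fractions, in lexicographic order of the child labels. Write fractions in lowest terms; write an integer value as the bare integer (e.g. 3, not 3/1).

17/4,25/4

step 1: merge (H,P) at d=2; branch lengths H→1, P→1; new cluster HP
  updated: d(D,HP)=37/2, d(HP,I)=21, d(HP,S)=49/2
step 2: merge (D,S) at d=4; branch lengths D→2, S→2; new cluster DS
  updated: d(DS,HP)=43/2, d(DS,I)=25/2
step 3: merge (DS,I) at d=25/2; branch lengths DS→17/4, I→25/4; new cluster DIS
  updated: d(DIS,HP)=64/3
step 4: merge (DIS,HP) at d=64/3; branch lengths DIS→53/12, HP→29/3; new cluster DHIPS
final tree: (((D:2,S:2):17/4,I:25/4):53/12,(H:1,P:1):29/3)
total length: 367/12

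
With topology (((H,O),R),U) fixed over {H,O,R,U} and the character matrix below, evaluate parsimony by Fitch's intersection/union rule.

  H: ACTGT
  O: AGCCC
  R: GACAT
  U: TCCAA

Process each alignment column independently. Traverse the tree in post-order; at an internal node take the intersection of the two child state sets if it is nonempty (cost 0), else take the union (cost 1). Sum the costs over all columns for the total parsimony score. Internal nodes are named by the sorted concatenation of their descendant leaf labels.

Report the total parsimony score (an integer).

[col 0] HO: children H:{A}, O:{A} ∩→ {A}; cost 0
[col 0] HOR: children HO:{A}, R:{G} ∪→ {A,G}; cost 1
[col 0] HORU: children HOR:{A,G}, U:{T} ∪→ {A,G,T}; cost 1
[col 1] HO: children H:{C}, O:{G} ∪→ {C,G}; cost 1
[col 1] HOR: children HO:{C,G}, R:{A} ∪→ {A,C,G}; cost 1
[col 1] HORU: children HOR:{A,C,G}, U:{C} ∩→ {C}; cost 0
[col 2] HO: children H:{T}, O:{C} ∪→ {C,T}; cost 1
[col 2] HOR: children HO:{C,T}, R:{C} ∩→ {C}; cost 0
[col 2] HORU: children HOR:{C}, U:{C} ∩→ {C}; cost 0
[col 3] HO: children H:{G}, O:{C} ∪→ {C,G}; cost 1
[col 3] HOR: children HO:{C,G}, R:{A} ∪→ {A,C,G}; cost 1
[col 3] HORU: children HOR:{A,C,G}, U:{A} ∩→ {A}; cost 0
[col 4] HO: children H:{T}, O:{C} ∪→ {C,T}; cost 1
[col 4] HOR: children HO:{C,T}, R:{T} ∩→ {T}; cost 0
[col 4] HORU: children HOR:{T}, U:{A} ∪→ {A,T}; cost 1
per-site changes: [2, 2, 1, 2, 2]; total = 9

9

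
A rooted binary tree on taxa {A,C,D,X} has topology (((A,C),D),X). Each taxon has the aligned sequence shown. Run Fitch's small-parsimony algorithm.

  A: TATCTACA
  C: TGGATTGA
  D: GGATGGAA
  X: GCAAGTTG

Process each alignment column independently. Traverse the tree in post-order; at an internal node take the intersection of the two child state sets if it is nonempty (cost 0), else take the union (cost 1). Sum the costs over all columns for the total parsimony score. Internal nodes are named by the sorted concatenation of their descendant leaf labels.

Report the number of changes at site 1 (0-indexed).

2

AC@0: {T} ∩ {T} = {T} (intersection, +0)
ACD@0: {T} ∪ {G} = {G,T} (union, +1)
ACDX@0: {G,T} ∩ {G} = {G} (intersection, +0)
AC@1: {A} ∪ {G} = {A,G} (union, +1)
ACD@1: {A,G} ∩ {G} = {G} (intersection, +0)
ACDX@1: {G} ∪ {C} = {C,G} (union, +1)
AC@2: {T} ∪ {G} = {G,T} (union, +1)
ACD@2: {G,T} ∪ {A} = {A,G,T} (union, +1)
ACDX@2: {A,G,T} ∩ {A} = {A} (intersection, +0)
AC@3: {C} ∪ {A} = {A,C} (union, +1)
ACD@3: {A,C} ∪ {T} = {A,C,T} (union, +1)
ACDX@3: {A,C,T} ∩ {A} = {A} (intersection, +0)
AC@4: {T} ∩ {T} = {T} (intersection, +0)
ACD@4: {T} ∪ {G} = {G,T} (union, +1)
ACDX@4: {G,T} ∩ {G} = {G} (intersection, +0)
AC@5: {A} ∪ {T} = {A,T} (union, +1)
ACD@5: {A,T} ∪ {G} = {A,G,T} (union, +1)
ACDX@5: {A,G,T} ∩ {T} = {T} (intersection, +0)
AC@6: {C} ∪ {G} = {C,G} (union, +1)
ACD@6: {C,G} ∪ {A} = {A,C,G} (union, +1)
ACDX@6: {A,C,G} ∪ {T} = {A,C,G,T} (union, +1)
AC@7: {A} ∩ {A} = {A} (intersection, +0)
ACD@7: {A} ∩ {A} = {A} (intersection, +0)
ACDX@7: {A} ∪ {G} = {A,G} (union, +1)
per-site changes: [1, 2, 2, 2, 1, 2, 3, 1]; total = 14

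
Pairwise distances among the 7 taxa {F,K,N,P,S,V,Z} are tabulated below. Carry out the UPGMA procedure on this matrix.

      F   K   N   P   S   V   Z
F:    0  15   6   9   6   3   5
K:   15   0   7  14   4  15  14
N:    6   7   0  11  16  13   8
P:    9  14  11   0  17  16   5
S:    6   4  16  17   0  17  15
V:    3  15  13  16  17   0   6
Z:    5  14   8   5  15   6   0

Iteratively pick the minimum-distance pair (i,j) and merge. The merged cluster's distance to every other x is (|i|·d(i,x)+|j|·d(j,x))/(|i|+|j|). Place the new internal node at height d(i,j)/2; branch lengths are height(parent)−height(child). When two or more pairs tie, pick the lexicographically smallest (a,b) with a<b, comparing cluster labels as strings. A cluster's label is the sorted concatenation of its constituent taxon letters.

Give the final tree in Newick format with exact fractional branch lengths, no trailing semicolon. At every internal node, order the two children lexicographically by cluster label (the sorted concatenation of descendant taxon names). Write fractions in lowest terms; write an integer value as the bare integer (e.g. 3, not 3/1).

((((F:3/2,V:3/2):3,(P:5/2,Z:5/2):2):1/4,N:19/4):41/20,(K:2,S:2):24/5)

step 1: merge (F,V) at d=3; branch lengths F→3/2, V→3/2; new cluster FV
  updated: d(FV,K)=15, d(FV,N)=19/2, d(FV,P)=25/2, d(FV,S)=23/2, d(FV,Z)=11/2
step 2: merge (K,S) at d=4; branch lengths K→2, S→2; new cluster KS
  updated: d(FV,KS)=53/4, d(KS,N)=23/2, d(KS,P)=31/2, d(KS,Z)=29/2
step 3: merge (P,Z) at d=5; branch lengths P→5/2, Z→5/2; new cluster PZ
  updated: d(FV,PZ)=9, d(KS,PZ)=15, d(N,PZ)=19/2
step 4: merge (FV,PZ) at d=9; branch lengths FV→3, PZ→2; new cluster FPVZ
  updated: d(FPVZ,KS)=113/8, d(FPVZ,N)=19/2
step 5: merge (FPVZ,N) at d=19/2; branch lengths FPVZ→1/4, N→19/4; new cluster FNPVZ
  updated: d(FNPVZ,KS)=68/5
step 6: merge (FNPVZ,KS) at d=68/5; branch lengths FNPVZ→41/20, KS→24/5; new cluster FKNPSVZ
final tree: ((((F:3/2,V:3/2):3,(P:5/2,Z:5/2):2):1/4,N:19/4):41/20,(K:2,S:2):24/5)
total length: 577/20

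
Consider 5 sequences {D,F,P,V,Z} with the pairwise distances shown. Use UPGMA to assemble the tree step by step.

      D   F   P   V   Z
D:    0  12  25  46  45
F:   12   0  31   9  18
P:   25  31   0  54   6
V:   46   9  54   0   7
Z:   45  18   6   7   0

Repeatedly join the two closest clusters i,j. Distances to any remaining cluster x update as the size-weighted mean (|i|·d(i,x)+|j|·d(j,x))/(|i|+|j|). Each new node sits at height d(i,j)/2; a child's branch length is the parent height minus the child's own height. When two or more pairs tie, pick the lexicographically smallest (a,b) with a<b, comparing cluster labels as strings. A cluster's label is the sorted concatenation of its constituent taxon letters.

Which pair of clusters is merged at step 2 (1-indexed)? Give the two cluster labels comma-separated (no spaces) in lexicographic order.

F,V

1. join P+Z (d=6) ⇒ PZ; edges |P|=3, |Z|=3
  updated: d(D,PZ)=35, d(F,PZ)=49/2, d(PZ,V)=61/2
2. join F+V (d=9) ⇒ FV; edges |F|=9/2, |V|=9/2
  updated: d(D,FV)=29, d(FV,PZ)=55/2
3. join FV+PZ (d=55/2) ⇒ FPVZ; edges |FV|=37/4, |PZ|=43/4
  updated: d(D,FPVZ)=32
4. join D+FPVZ (d=32) ⇒ DFPVZ; edges |D|=16, |FPVZ|=9/4
final tree: (D:16,((F:9/2,V:9/2):37/4,(P:3,Z:3):43/4):9/4)
total length: 213/4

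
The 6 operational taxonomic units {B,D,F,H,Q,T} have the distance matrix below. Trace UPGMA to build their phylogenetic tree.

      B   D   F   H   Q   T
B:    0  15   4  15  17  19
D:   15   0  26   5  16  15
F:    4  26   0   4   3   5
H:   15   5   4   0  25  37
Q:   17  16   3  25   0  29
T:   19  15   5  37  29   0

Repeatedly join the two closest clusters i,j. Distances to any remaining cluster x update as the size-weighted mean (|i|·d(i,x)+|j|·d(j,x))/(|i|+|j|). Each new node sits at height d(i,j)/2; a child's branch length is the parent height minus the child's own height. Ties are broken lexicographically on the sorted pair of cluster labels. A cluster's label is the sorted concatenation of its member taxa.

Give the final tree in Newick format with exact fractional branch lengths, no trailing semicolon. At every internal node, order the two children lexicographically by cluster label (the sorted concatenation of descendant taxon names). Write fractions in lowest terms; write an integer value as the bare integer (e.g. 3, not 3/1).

(((B:21/4,(F:3/2,Q:3/2):15/4):19/6,(D:5/2,H:5/2):71/12):25/12,T:21/2)

1. join F+Q (d=3) ⇒ FQ; edges |F|=3/2, |Q|=3/2
  updated: d(B,FQ)=21/2, d(D,FQ)=21, d(FQ,H)=29/2, d(FQ,T)=17
2. join D+H (d=5) ⇒ DH; edges |D|=5/2, |H|=5/2
  updated: d(B,DH)=15, d(DH,FQ)=71/4, d(DH,T)=26
3. join B+FQ (d=21/2) ⇒ BFQ; edges |B|=21/4, |FQ|=15/4
  updated: d(BFQ,DH)=101/6, d(BFQ,T)=53/3
4. join BFQ+DH (d=101/6) ⇒ BDFHQ; edges |BFQ|=19/6, |DH|=71/12
  updated: d(BDFHQ,T)=21
5. join BDFHQ+T (d=21) ⇒ BDFHQT; edges |BDFHQ|=25/12, |T|=21/2
final tree: (((B:21/4,(F:3/2,Q:3/2):15/4):19/6,(D:5/2,H:5/2):71/12):25/12,T:21/2)
total length: 116/3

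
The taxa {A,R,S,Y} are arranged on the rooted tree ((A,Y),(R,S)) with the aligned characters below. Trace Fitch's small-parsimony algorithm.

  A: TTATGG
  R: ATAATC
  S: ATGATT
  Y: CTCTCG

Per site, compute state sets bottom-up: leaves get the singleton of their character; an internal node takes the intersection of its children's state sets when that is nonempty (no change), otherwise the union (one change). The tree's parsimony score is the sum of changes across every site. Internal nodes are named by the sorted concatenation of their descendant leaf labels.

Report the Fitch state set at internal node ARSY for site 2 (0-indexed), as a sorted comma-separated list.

[col 0] AY: children A:{T}, Y:{C} ∪→ {C,T}; cost 1
[col 0] RS: children R:{A}, S:{A} ∩→ {A}; cost 0
[col 0] ARSY: children AY:{C,T}, RS:{A} ∪→ {A,C,T}; cost 1
[col 1] AY: children A:{T}, Y:{T} ∩→ {T}; cost 0
[col 1] RS: children R:{T}, S:{T} ∩→ {T}; cost 0
[col 1] ARSY: children AY:{T}, RS:{T} ∩→ {T}; cost 0
[col 2] AY: children A:{A}, Y:{C} ∪→ {A,C}; cost 1
[col 2] RS: children R:{A}, S:{G} ∪→ {A,G}; cost 1
[col 2] ARSY: children AY:{A,C}, RS:{A,G} ∩→ {A}; cost 0
[col 3] AY: children A:{T}, Y:{T} ∩→ {T}; cost 0
[col 3] RS: children R:{A}, S:{A} ∩→ {A}; cost 0
[col 3] ARSY: children AY:{T}, RS:{A} ∪→ {A,T}; cost 1
[col 4] AY: children A:{G}, Y:{C} ∪→ {C,G}; cost 1
[col 4] RS: children R:{T}, S:{T} ∩→ {T}; cost 0
[col 4] ARSY: children AY:{C,G}, RS:{T} ∪→ {C,G,T}; cost 1
[col 5] AY: children A:{G}, Y:{G} ∩→ {G}; cost 0
[col 5] RS: children R:{C}, S:{T} ∪→ {C,T}; cost 1
[col 5] ARSY: children AY:{G}, RS:{C,T} ∪→ {C,G,T}; cost 1
per-site changes: [2, 0, 2, 1, 2, 2]; total = 9

A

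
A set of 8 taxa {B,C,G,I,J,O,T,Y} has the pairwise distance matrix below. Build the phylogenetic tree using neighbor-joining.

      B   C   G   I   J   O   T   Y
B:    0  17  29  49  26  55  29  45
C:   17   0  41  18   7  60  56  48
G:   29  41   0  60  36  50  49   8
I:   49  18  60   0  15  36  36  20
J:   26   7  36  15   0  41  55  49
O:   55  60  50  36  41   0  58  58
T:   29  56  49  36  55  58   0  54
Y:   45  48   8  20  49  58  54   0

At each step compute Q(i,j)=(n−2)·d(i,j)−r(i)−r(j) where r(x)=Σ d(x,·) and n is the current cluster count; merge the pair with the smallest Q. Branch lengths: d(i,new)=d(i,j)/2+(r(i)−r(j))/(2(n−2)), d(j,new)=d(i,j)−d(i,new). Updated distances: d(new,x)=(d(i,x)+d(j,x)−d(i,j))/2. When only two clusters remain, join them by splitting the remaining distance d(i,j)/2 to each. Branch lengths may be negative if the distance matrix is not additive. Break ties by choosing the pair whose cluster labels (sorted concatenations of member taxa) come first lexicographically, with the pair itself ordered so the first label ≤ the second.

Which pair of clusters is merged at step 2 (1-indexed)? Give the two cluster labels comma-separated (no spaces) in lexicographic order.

1. join G+Y (d=8, Q=-507) ⇒ GY; edges |G|=13/4, |Y|=19/4
  updated: d(B,GY)=33, d(C,GY)=81/2, d(GY,I)=36, d(GY,J)=77/2, d(GY,O)=50, d(GY,T)=95/2
2. join C+J (d=7, Q=-346) ⇒ CJ; edges |C|=51/10, |J|=19/10
  updated: d(B,CJ)=18, d(CJ,GY)=36, d(CJ,I)=13, d(CJ,O)=47, d(CJ,T)=52
3. join B+T (d=29, Q=-581/2) ⇒ BT; edges |B|=155/16, |T|=309/16
  updated: d(BT,CJ)=41/2, d(BT,GY)=103/4, d(BT,I)=28, d(BT,O)=42
4. join CJ+I (d=13, Q=-381/2) ⇒ CIJ; edges |CJ|=85/12, |I|=71/12
  updated: d(BT,CIJ)=71/4, d(CIJ,GY)=59/2, d(CIJ,O)=35
5. join BT+GY (d=103/4, Q=-557/4) ⇒ BGTY; edges |BT|=127/16, |GY|=285/16
  updated: d(BGTY,CIJ)=43/4, d(BGTY,O)=265/8
6. join BGTY+CIJ (d=43/4, Q=-631/8) ⇒ BCGIJTY; edges |BGTY|=71/16, |CIJ|=101/16
  updated: d(BCGIJTY,O)=459/16
7. join BCGIJTY+O (d=459/16) ⇒ BCGIJOTY; edges |BCGIJTY|=459/32, |O|=459/32
final tree: ((((B:155/16,T:309/16):127/16,(G:13/4,Y:19/4):285/16):71/16,((C:51/10,J:19/10):85/12,I:71/12):101/16):459/32,O:459/32)
total length: 1955/16

C,J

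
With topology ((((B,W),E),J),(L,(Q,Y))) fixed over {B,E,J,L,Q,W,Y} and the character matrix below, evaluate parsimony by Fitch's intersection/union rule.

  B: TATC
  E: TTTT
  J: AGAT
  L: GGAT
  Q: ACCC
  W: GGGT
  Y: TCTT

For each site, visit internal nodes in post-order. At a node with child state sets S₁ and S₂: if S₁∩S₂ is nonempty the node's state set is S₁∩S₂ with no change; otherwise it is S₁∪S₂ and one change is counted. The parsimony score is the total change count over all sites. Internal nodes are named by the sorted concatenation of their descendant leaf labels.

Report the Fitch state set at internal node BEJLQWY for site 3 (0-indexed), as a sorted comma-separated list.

[col 0] BW: children B:{T}, W:{G} ∪→ {G,T}; cost 1
[col 0] BEW: children BW:{G,T}, E:{T} ∩→ {T}; cost 0
[col 0] BEJW: children BEW:{T}, J:{A} ∪→ {A,T}; cost 1
[col 0] QY: children Q:{A}, Y:{T} ∪→ {A,T}; cost 1
[col 0] LQY: children L:{G}, QY:{A,T} ∪→ {A,G,T}; cost 1
[col 0] BEJLQWY: children BEJW:{A,T}, LQY:{A,G,T} ∩→ {A,T}; cost 0
[col 1] BW: children B:{A}, W:{G} ∪→ {A,G}; cost 1
[col 1] BEW: children BW:{A,G}, E:{T} ∪→ {A,G,T}; cost 1
[col 1] BEJW: children BEW:{A,G,T}, J:{G} ∩→ {G}; cost 0
[col 1] QY: children Q:{C}, Y:{C} ∩→ {C}; cost 0
[col 1] LQY: children L:{G}, QY:{C} ∪→ {C,G}; cost 1
[col 1] BEJLQWY: children BEJW:{G}, LQY:{C,G} ∩→ {G}; cost 0
[col 2] BW: children B:{T}, W:{G} ∪→ {G,T}; cost 1
[col 2] BEW: children BW:{G,T}, E:{T} ∩→ {T}; cost 0
[col 2] BEJW: children BEW:{T}, J:{A} ∪→ {A,T}; cost 1
[col 2] QY: children Q:{C}, Y:{T} ∪→ {C,T}; cost 1
[col 2] LQY: children L:{A}, QY:{C,T} ∪→ {A,C,T}; cost 1
[col 2] BEJLQWY: children BEJW:{A,T}, LQY:{A,C,T} ∩→ {A,T}; cost 0
[col 3] BW: children B:{C}, W:{T} ∪→ {C,T}; cost 1
[col 3] BEW: children BW:{C,T}, E:{T} ∩→ {T}; cost 0
[col 3] BEJW: children BEW:{T}, J:{T} ∩→ {T}; cost 0
[col 3] QY: children Q:{C}, Y:{T} ∪→ {C,T}; cost 1
[col 3] LQY: children L:{T}, QY:{C,T} ∩→ {T}; cost 0
[col 3] BEJLQWY: children BEJW:{T}, LQY:{T} ∩→ {T}; cost 0
per-site changes: [4, 3, 4, 2]; total = 13

T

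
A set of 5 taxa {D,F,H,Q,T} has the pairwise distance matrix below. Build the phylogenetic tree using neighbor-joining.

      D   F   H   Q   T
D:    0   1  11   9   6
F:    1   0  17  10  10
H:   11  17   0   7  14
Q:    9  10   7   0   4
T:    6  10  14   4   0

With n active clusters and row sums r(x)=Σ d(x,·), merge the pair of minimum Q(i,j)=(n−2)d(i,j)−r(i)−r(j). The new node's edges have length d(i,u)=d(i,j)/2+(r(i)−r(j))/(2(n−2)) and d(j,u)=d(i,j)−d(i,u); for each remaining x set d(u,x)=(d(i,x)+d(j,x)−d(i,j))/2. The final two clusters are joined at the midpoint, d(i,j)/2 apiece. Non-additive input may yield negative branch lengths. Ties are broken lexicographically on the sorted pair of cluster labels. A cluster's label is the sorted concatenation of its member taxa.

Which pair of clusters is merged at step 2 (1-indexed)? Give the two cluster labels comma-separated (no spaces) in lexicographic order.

1. join D+F (d=1, Q=-62) ⇒ DF; edges |D|=-4/3, |F|=7/3
  updated: d(DF,H)=27/2, d(DF,Q)=9, d(DF,T)=15/2
2. join DF+T (d=15/2, Q=-81/2) ⇒ DFT; edges |DF|=39/8, |T|=21/8
  updated: d(DFT,H)=10, d(DFT,Q)=11/4
3. join DFT+H (d=10, Q=-79/4) ⇒ DFHT; edges |DFT|=23/8, |H|=57/8
  updated: d(DFHT,Q)=-1/8
4. join DFHT+Q (d=-1/8) ⇒ DFHQT; edges |DFHT|=-1/16, |Q|=-1/16
final tree: ((((D:-4/3,F:7/3):39/8,T:21/8):23/8,H:57/8):-1/16,Q:-1/16)
total length: 147/8

DF,T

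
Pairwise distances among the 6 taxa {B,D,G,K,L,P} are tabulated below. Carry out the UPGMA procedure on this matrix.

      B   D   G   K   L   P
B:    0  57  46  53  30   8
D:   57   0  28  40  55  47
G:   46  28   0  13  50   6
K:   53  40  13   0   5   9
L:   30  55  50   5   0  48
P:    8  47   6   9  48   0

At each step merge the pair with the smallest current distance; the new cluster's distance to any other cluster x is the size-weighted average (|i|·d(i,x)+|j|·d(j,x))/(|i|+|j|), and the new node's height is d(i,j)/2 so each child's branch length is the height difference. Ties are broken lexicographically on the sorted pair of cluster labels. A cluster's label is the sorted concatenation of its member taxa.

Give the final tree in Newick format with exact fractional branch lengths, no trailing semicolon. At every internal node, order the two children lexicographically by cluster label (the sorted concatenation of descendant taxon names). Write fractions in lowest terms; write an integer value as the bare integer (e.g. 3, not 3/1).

(((B:27/2,(G:3,P:3):21/2):41/12,(K:5/2,L:5/2):173/12):347/60,D:227/10)

step 1: merge (K,L) at d=5; branch lengths K→5/2, L→5/2; new cluster KL
  updated: d(B,KL)=83/2, d(D,KL)=95/2, d(G,KL)=63/2, d(KL,P)=57/2
step 2: merge (G,P) at d=6; branch lengths G→3, P→3; new cluster GP
  updated: d(B,GP)=27, d(D,GP)=75/2, d(GP,KL)=30
step 3: merge (B,GP) at d=27; branch lengths B→27/2, GP→21/2; new cluster BGP
  updated: d(BGP,D)=44, d(BGP,KL)=203/6
step 4: merge (BGP,KL) at d=203/6; branch lengths BGP→41/12, KL→173/12; new cluster BGKLP
  updated: d(BGKLP,D)=227/5
step 5: merge (BGKLP,D) at d=227/5; branch lengths BGKLP→347/60, D→227/10; new cluster BDGKLP
final tree: (((B:27/2,(G:3,P:3):21/2):41/12,(K:5/2,L:5/2):173/12):347/60,D:227/10)
total length: 4879/60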